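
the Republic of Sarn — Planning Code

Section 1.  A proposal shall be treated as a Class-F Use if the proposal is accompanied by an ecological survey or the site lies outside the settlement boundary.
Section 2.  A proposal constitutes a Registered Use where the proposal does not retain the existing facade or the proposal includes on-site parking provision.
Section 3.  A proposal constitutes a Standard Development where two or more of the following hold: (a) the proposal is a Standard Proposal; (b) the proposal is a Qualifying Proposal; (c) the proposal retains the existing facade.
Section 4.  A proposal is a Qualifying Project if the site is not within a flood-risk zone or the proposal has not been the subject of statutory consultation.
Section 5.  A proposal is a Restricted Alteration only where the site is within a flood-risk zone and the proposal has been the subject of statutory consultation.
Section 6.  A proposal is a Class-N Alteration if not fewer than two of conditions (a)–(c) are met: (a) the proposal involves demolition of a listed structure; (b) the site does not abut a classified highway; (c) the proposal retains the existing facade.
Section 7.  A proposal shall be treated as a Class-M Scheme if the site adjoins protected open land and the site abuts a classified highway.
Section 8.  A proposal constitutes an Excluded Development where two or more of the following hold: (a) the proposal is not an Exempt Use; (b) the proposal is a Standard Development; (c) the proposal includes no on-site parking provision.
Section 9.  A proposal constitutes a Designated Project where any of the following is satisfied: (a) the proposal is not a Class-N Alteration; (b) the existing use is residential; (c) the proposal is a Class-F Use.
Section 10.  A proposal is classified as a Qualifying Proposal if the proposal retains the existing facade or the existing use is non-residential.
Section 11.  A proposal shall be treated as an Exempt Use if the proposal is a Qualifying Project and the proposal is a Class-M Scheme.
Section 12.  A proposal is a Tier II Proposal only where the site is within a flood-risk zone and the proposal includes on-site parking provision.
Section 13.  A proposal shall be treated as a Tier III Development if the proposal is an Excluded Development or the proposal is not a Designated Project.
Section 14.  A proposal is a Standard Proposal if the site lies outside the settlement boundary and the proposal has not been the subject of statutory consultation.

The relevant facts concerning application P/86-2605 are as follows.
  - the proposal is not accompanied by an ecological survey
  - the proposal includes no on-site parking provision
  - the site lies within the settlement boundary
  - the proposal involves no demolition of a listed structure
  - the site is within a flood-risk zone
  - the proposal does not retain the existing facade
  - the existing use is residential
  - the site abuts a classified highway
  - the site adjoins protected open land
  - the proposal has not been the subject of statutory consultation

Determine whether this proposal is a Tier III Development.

No

section 4 — Qualifying Project: [the site is not within a flood-risk zone? no] OR [the proposal has not been the subject of statutory consultation? yes] → satisfied.
section 7 — Class-M Scheme: [the site adjoins protected open land? yes] AND [the site abuts a classified highway? yes] → satisfied.
section 11 — Exempt Use: [Qualifying Project (section 4)? yes] AND [Class-M Scheme (section 7)? yes] → satisfied.
section 14 — Standard Proposal: [the site lies outside the settlement boundary? no] AND [the proposal has not been the subject of statutory consultation? yes] → not satisfied.
section 10 — Qualifying Proposal: [the proposal retains the existing facade? no] OR [the existing use is non-residential? no] → not satisfied.
section 3 — Standard Development: Standard Proposal (section 14)? no; Qualifying Proposal (section 10)? no; the proposal retains the existing facade? no — 0 of 3 hold (need ≥2) → not satisfied.
section 8 — Excluded Development: not an Exempt Use (section 11)? no; Standard Development (section 3)? no; the proposal includes no on-site parking provision? yes — 1 of 3 hold (need ≥2) → not satisfied.
section 6 — Class-N Alteration: the proposal involves demolition of a listed structure? no; the site does not abut a classified highway? no; the proposal retains the existing facade? no — 0 of 3 hold (need ≥2) → not satisfied.
section 1 — Class-F Use: [the proposal is accompanied by an ecological survey? no] OR [the site lies outside the settlement boundary? no] → not satisfied.
section 9 — Designated Project: [not a Class-N Alteration (section 6)? yes] OR [the existing use is residential? yes] OR [Class-F Use (section 1)? no] → satisfied.
section 13 — Tier III Development: [Excluded Development (section 8)? no] OR [not a Designated Project (section 9)? no] → not satisfied.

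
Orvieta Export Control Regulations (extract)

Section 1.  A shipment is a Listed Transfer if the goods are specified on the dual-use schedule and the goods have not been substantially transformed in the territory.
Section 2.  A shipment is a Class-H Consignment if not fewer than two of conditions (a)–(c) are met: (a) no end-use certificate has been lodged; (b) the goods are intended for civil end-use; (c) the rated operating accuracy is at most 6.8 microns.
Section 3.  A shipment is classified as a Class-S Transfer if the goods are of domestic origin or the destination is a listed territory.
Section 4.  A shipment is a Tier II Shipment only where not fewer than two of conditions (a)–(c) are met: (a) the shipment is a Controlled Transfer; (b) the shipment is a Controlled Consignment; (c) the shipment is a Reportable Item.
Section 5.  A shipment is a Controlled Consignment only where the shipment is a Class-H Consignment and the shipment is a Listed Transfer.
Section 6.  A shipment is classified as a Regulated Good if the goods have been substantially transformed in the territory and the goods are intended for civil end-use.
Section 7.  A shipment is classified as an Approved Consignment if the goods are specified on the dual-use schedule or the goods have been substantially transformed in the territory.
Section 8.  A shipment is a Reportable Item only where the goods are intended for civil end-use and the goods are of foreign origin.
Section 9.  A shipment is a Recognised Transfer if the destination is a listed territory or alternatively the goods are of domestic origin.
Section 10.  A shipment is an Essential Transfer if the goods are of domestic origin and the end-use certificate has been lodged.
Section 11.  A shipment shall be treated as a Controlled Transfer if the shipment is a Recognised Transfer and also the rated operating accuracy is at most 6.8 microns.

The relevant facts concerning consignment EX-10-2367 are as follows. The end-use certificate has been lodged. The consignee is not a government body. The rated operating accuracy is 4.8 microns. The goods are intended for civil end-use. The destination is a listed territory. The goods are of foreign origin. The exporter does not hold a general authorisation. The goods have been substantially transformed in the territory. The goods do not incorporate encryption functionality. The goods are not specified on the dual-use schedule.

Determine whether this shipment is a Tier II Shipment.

Under section 9: the destination is a listed territory? yes; or the goods are of domestic origin? no. So the shipment is a Recognised Transfer.
Under section 11: Recognised Transfer (section 9)? yes; and rated operating accuracy: 4.8 microns ≤ 6.8 microns? yes. So the shipment is a Controlled Transfer.
Under section 2: no end-use certificate has been lodged? no; the goods are intended for civil end-use? yes; rated operating accuracy: 4.8 microns ≤ 6.8 microns? yes — 2 of 3 hold (need ≥2) → satisfied.
Under section 1: the goods are specified on the dual-use schedule? no; and the goods have not been substantially transformed in the territory? no. So the shipment is not a Listed Transfer.
Under section 5: Class-H Consignment (section 2)? yes; and Listed Transfer (section 1)? no. So the shipment is not a Controlled Consignment.
Under section 8: the goods are intended for civil end-use? yes; and the goods are of foreign origin? yes. So the shipment is a Reportable Item.
Under section 4: Controlled Transfer (section 11)? yes; Controlled Consignment (section 5)? no; Reportable Item (section 8)? yes — 2 of 3 hold (need ≥2) → satisfied.

Yes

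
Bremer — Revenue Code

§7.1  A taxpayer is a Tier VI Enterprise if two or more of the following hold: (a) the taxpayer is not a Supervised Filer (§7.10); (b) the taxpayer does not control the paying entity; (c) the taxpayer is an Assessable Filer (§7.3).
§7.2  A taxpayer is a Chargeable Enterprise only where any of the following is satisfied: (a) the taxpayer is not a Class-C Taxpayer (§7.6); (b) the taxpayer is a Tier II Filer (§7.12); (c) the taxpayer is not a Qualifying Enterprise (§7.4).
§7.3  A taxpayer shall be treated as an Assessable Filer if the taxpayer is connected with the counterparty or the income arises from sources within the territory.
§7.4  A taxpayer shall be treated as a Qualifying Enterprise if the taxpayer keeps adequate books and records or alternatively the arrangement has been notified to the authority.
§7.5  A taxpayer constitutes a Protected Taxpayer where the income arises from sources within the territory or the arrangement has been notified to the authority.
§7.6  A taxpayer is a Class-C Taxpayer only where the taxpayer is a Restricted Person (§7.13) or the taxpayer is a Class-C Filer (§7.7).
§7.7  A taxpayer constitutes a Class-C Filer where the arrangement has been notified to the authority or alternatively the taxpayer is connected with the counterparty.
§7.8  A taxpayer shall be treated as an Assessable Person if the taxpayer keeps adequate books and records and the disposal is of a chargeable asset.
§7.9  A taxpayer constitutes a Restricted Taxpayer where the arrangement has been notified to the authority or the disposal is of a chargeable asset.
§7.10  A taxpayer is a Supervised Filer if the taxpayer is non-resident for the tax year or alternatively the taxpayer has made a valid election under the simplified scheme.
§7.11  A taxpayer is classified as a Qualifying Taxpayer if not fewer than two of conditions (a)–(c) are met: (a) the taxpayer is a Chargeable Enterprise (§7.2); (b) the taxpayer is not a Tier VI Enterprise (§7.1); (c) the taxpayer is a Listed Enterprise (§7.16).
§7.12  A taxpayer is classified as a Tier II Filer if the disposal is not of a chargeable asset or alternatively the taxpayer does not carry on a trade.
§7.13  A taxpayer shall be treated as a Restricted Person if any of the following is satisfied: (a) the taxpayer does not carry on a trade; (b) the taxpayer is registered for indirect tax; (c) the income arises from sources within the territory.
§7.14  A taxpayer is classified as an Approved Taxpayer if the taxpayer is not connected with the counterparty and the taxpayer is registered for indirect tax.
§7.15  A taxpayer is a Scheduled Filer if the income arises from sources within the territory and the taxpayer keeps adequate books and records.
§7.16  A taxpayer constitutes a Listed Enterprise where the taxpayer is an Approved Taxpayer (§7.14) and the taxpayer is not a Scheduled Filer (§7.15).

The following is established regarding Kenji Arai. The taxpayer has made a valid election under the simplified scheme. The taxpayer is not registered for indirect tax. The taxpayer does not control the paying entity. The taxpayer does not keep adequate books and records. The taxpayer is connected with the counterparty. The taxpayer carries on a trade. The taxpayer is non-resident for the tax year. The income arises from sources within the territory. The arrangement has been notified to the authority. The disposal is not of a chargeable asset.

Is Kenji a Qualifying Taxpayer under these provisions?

§7.13 — Restricted Person: [the taxpayer does not carry on a trade? no] OR [the taxpayer is registered for indirect tax? no] OR [the income arises from sources within the territory? yes] → satisfied.
§7.7 — Class-C Filer: [the arrangement has been notified to the authority? yes] OR [the taxpayer is connected with the counterparty? yes] → satisfied.
§7.6 — Class-C Taxpayer: [Restricted Person (§7.13)? yes] OR [Class-C Filer (§7.7)? yes] → satisfied.
§7.12 — Tier II Filer: [the disposal is not of a chargeable asset? yes] OR [the taxpayer does not carry on a trade? no] → satisfied.
§7.4 — Qualifying Enterprise: [the taxpayer keeps adequate books and records? no] OR [the arrangement has been notified to the authority? yes] → satisfied.
§7.2 — Chargeable Enterprise: [not a Class-C Taxpayer (§7.6)? no] OR [Tier II Filer (§7.12)? yes] OR [not a Qualifying Enterprise (§7.4)? no] → satisfied.
§7.10 — Supervised Filer: [the taxpayer is non-resident for the tax year? yes] OR [the taxpayer has made a valid election under the simplified scheme? yes] → satisfied.
§7.3 — Assessable Filer: [the taxpayer is connected with the counterparty? yes] OR [the income arises from sources within the territory? yes] → satisfied.
§7.1 — Tier VI Enterprise: not a Supervised Filer (§7.10)? no; the taxpayer does not control the paying entity? yes; Assessable Filer (§7.3)? yes — 2 of 3 hold (need ≥2) → satisfied.
§7.14 — Approved Taxpayer: [the taxpayer is not connected with the counterparty? no] AND [the taxpayer is registered for indirect tax? no] → not satisfied.
§7.15 — Scheduled Filer: [the income arises from sources within the territory? yes] AND [the taxpayer keeps adequate books and records? no] → not satisfied.
§7.16 — Listed Enterprise: [Approved Taxpayer (§7.14)? no] AND [not a Scheduled Filer (§7.15)? yes] → not satisfied.
§7.11 — Qualifying Taxpayer: Chargeable Enterprise (§7.2)? yes; not a Tier VI Enterprise (§7.1)? no; Listed Enterprise (§7.16)? no — 1 of 3 hold (need ≥2) → not satisfied.

No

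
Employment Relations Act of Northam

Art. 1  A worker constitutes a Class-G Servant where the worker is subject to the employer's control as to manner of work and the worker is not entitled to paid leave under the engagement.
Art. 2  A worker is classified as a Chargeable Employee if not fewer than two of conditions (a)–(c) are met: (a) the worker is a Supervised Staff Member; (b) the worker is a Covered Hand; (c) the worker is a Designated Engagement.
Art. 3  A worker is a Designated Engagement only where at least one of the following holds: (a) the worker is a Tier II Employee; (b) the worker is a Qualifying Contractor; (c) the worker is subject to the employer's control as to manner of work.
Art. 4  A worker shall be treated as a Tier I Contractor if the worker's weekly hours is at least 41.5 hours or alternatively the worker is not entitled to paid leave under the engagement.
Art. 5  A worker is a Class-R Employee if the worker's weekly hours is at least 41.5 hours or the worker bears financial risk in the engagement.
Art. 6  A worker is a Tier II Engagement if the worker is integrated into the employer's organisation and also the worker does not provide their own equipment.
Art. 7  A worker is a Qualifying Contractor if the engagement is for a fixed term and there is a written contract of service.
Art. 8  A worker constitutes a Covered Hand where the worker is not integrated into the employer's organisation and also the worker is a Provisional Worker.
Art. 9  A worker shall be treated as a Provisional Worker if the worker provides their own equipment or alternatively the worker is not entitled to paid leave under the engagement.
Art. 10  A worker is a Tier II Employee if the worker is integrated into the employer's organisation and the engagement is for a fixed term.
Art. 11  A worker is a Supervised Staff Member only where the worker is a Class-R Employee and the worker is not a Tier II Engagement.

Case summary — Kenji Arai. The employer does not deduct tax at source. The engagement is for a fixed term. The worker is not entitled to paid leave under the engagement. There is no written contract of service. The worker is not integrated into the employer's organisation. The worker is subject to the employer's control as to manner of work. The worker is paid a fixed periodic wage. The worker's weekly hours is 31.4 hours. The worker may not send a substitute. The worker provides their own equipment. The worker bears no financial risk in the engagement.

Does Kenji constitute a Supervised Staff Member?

No

article 5 — Class-R Employee: [worker's weekly hours: 31.4 hours ≥ 41.5 hours? no] OR [the worker bears financial risk in the engagement? no] → not satisfied.
article 6 — Tier II Engagement: [the worker is integrated into the employer's organisation? no] AND [the worker does not provide their own equipment? no] → not satisfied.
article 11 — Supervised Staff Member: [Class-R Employee (article 5)? no] AND [not a Tier II Engagement (article 6)? yes] → not satisfied.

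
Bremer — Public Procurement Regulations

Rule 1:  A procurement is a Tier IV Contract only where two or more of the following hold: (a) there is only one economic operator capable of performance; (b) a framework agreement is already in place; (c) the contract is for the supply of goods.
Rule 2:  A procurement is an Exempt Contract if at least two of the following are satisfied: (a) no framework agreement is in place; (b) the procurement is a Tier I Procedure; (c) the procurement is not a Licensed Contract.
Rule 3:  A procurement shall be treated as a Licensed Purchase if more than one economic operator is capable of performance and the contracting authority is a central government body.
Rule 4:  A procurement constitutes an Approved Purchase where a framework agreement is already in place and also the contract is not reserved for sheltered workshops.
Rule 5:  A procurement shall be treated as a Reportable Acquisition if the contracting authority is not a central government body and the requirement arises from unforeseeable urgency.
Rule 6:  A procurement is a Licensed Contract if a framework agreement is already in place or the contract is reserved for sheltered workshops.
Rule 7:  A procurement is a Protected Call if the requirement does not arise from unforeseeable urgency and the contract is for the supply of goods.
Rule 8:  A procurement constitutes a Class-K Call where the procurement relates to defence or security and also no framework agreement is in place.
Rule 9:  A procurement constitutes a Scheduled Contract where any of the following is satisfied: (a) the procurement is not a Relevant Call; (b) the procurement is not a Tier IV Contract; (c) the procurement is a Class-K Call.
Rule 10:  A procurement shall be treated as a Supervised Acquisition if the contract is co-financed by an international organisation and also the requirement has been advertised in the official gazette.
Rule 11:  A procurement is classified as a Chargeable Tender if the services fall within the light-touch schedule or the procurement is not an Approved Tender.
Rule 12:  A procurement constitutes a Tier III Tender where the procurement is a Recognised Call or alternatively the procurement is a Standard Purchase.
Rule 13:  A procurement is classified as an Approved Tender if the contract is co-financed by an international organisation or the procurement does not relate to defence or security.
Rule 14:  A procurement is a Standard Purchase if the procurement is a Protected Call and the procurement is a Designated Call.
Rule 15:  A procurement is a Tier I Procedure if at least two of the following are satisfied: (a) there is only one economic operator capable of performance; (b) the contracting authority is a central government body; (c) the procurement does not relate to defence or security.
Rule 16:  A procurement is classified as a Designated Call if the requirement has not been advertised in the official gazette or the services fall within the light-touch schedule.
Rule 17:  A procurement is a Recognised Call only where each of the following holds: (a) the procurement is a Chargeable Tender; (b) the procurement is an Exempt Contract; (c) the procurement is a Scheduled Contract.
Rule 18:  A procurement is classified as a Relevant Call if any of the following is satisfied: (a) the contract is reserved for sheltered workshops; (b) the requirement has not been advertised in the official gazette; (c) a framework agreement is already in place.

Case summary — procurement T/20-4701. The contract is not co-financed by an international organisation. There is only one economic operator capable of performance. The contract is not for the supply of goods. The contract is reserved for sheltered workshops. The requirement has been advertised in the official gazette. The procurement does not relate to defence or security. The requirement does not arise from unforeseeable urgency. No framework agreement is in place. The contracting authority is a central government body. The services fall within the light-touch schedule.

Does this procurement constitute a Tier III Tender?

rule 13 — Approved Tender: [the contract is co-financed by an international organisation? no] OR [the procurement does not relate to defence or security? yes] → satisfied.
rule 11 — Chargeable Tender: [the services fall within the light-touch schedule? yes] OR [not an Approved Tender (rule 13)? no] → satisfied.
rule 15 — Tier I Procedure: there is only one economic operator capable of performance? yes; the contracting authority is a central government body? yes; the procurement does not relate to defence or security? yes — 3 of 3 hold (need ≥2) → satisfied.
rule 6 — Licensed Contract: [a framework agreement is already in place? no] OR [the contract is reserved for sheltered workshops? yes] → satisfied.
rule 2 — Exempt Contract: no framework agreement is in place? yes; Tier I Procedure (rule 15)? yes; not a Licensed Contract (rule 6)? no — 2 of 3 hold (need ≥2) → satisfied.
rule 18 — Relevant Call: [the contract is reserved for sheltered workshops? yes] OR [the requirement has not been advertised in the official gazette? no] OR [a framework agreement is already in place? no] → satisfied.
rule 1 — Tier IV Contract: there is only one economic operator capable of performance? yes; a framework agreement is already in place? no; the contract is for the supply of goods? no — 1 of 3 hold (need ≥2) → not satisfied.
rule 8 — Class-K Call: [the procurement relates to defence or security? no] AND [no framework agreement is in place? yes] → not satisfied.
rule 9 — Scheduled Contract: [not a Relevant Call (rule 18)? no] OR [not a Tier IV Contract (rule 1)? yes] OR [Class-K Call (rule 8)? no] → satisfied.
rule 17 — Recognised Call: [Chargeable Tender (rule 11)? yes] AND [Exempt Contract (rule 2)? yes] AND [Scheduled Contract (rule 9)? yes] → satisfied.
rule 7 — Protected Call: [the requirement does not arise from unforeseeable urgency? yes] AND [the contract is for the supply of goods? no] → not satisfied.
rule 16 — Designated Call: [the requirement has not been advertised in the official gazette? no] OR [the services fall within the light-touch schedule? yes] → satisfied.
rule 14 — Standard Purchase: [Protected Call (rule 7)? no] AND [Designated Call (rule 16)? yes] → not satisfied.
rule 12 — Tier III Tender: [Recognised Call (rule 17)? yes] OR [Standard Purchase (rule 14)? no] → satisfied.

Yes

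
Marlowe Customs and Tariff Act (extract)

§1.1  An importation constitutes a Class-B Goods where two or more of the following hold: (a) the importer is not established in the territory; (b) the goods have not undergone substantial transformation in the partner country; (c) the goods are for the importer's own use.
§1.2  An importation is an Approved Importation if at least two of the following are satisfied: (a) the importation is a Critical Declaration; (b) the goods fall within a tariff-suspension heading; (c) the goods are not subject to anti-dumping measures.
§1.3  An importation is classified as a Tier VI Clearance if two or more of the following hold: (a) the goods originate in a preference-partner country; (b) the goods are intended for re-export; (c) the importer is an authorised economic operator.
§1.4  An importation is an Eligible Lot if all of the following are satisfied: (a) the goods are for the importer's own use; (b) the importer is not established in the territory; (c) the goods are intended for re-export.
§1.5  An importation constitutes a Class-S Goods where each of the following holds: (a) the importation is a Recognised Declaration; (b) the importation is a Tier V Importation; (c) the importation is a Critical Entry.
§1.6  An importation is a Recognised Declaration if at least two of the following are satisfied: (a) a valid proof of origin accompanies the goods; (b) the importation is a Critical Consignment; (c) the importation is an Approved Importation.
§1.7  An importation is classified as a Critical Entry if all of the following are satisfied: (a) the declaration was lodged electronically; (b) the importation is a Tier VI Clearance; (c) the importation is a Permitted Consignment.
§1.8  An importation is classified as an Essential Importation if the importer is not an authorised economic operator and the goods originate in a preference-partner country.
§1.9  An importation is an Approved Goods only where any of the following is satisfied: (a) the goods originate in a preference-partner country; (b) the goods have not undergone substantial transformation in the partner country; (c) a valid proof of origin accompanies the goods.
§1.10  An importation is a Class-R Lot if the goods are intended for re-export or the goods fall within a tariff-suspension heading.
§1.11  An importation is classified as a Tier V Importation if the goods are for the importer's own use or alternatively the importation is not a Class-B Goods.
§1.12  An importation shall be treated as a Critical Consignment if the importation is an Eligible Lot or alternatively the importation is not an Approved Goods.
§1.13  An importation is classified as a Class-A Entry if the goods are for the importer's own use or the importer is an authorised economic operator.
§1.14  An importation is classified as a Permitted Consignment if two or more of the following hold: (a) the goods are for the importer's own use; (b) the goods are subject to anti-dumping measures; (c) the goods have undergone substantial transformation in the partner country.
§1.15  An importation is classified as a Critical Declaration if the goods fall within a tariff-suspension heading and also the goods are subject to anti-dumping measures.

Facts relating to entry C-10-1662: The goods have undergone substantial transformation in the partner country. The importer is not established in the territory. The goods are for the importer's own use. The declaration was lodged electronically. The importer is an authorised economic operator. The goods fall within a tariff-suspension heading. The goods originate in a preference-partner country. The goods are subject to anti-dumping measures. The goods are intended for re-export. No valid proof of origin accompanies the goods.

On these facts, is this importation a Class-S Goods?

Under §1.4: the goods are for the importer's own use? yes; and the importer is not established in the territory? yes; and the goods are intended for re-export? yes. So the importation is an Eligible Lot.
Under §1.9: the goods originate in a preference-partner country? yes; or the goods have not undergone substantial transformation in the partner country? no; or a valid proof of origin accompanies the goods? no. So the importation is an Approved Goods.
Under §1.12: Eligible Lot (§1.4)? yes; or not an Approved Goods (§1.9)? no. So the importation is a Critical Consignment.
Under §1.15: the goods fall within a tariff-suspension heading? yes; and the goods are subject to anti-dumping measures? yes. So the importation is a Critical Declaration.
Under §1.2: Critical Declaration (§1.15)? yes; the goods fall within a tariff-suspension heading? yes; the goods are not subject to anti-dumping measures? no — 2 of 3 hold (need ≥2) → satisfied.
Under §1.6: a valid proof of origin accompanies the goods? no; Critical Consignment (§1.12)? yes; Approved Importation (§1.2)? yes — 2 of 3 hold (need ≥2) → satisfied.
Under §1.1: the importer is not established in the territory? yes; the goods have not undergone substantial transformation in the partner country? no; the goods are for the importer's own use? yes — 2 of 3 hold (need ≥2) → satisfied.
Under §1.11: the goods are for the importer's own use? yes; or not a Class-B Goods (§1.1)? no. So the importation is a Tier V Importation.
Under §1.3: the goods originate in a preference-partner country? yes; the goods are intended for re-export? yes; the importer is an authorised economic operator? yes — 3 of 3 hold (need ≥2) → satisfied.
Under §1.14: the goods are for the importer's own use? yes; the goods are subject to anti-dumping measures? yes; the goods have undergone substantial transformation in the partner country? yes — 3 of 3 hold (need ≥2) → satisfied.
Under §1.7: the declaration was lodged electronically? yes; and Tier VI Clearance (§1.3)? yes; and Permitted Consignment (§1.14)? yes. So the importation is a Critical Entry.
Under §1.5: Recognised Declaration (§1.6)? yes; and Tier V Importation (§1.11)? yes; and Critical Entry (§1.7)? yes. So the importation is a Class-S Goods.

Yes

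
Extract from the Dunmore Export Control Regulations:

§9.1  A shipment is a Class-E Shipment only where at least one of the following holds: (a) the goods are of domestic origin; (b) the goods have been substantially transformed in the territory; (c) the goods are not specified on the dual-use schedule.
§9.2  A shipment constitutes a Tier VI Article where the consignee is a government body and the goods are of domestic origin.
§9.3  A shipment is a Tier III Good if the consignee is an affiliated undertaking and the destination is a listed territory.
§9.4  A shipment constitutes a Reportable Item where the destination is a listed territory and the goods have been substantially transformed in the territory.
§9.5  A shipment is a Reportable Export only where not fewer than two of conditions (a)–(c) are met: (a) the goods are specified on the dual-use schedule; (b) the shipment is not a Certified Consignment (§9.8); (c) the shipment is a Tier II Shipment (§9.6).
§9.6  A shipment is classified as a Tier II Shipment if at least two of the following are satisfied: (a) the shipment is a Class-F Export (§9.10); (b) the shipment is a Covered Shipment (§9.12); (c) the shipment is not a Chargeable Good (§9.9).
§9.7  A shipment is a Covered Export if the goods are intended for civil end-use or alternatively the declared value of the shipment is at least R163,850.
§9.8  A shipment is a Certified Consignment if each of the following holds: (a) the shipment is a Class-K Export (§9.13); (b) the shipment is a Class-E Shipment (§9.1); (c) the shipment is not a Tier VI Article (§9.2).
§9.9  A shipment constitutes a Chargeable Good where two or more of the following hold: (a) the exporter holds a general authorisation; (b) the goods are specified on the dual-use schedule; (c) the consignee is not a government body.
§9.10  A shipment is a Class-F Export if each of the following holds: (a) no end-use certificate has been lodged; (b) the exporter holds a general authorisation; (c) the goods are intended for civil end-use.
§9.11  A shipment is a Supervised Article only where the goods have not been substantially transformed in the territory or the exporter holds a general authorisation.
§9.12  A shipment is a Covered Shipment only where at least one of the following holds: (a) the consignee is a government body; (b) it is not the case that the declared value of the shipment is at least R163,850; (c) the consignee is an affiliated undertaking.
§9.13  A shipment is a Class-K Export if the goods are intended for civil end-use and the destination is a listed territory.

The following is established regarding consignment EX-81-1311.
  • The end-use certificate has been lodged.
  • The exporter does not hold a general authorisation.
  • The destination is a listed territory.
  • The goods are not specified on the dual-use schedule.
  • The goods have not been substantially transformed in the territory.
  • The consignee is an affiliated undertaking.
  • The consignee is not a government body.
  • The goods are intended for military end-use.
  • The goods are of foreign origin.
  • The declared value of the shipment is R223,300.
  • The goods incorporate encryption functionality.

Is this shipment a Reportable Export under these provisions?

Yes

§9.13 — Class-K Export: [the goods are intended for civil end-use? no] AND [the destination is a listed territory? yes] → not satisfied.
§9.1 — Class-E Shipment: [the goods are of domestic origin? no] OR [the goods have been substantially transformed in the territory? no] OR [the goods are not specified on the dual-use schedule? yes] → satisfied.
§9.2 — Tier VI Article: [the consignee is a government body? no] AND [the goods are of domestic origin? no] → not satisfied.
§9.8 — Certified Consignment: [Class-K Export (§9.13)? no] AND [Class-E Shipment (§9.1)? yes] AND [not a Tier VI Article (§9.2)? yes] → not satisfied.
§9.10 — Class-F Export: [no end-use certificate has been lodged? no] AND [the exporter holds a general authorisation? no] AND [the goods are intended for civil end-use? no] → not satisfied.
§9.12 — Covered Shipment: [the consignee is a government body? no] OR [declared value of the shipment: R223,300 ≥ R163,850? yes, so negated condition no] OR [the consignee is an affiliated undertaking? yes] → satisfied.
§9.9 — Chargeable Good: the exporter holds a general authorisation? no; the goods are specified on the dual-use schedule? no; the consignee is not a government body? yes — 1 of 3 hold (need ≥2) → not satisfied.
§9.6 — Tier II Shipment: Class-F Export (§9.10)? no; Covered Shipment (§9.12)? yes; not a Chargeable Good (§9.9)? yes — 2 of 3 hold (need ≥2) → satisfied.
§9.5 — Reportable Export: the goods are specified on the dual-use schedule? no; not a Certified Consignment (§9.8)? yes; Tier II Shipment (§9.6)? yes — 2 of 3 hold (need ≥2) → satisfied.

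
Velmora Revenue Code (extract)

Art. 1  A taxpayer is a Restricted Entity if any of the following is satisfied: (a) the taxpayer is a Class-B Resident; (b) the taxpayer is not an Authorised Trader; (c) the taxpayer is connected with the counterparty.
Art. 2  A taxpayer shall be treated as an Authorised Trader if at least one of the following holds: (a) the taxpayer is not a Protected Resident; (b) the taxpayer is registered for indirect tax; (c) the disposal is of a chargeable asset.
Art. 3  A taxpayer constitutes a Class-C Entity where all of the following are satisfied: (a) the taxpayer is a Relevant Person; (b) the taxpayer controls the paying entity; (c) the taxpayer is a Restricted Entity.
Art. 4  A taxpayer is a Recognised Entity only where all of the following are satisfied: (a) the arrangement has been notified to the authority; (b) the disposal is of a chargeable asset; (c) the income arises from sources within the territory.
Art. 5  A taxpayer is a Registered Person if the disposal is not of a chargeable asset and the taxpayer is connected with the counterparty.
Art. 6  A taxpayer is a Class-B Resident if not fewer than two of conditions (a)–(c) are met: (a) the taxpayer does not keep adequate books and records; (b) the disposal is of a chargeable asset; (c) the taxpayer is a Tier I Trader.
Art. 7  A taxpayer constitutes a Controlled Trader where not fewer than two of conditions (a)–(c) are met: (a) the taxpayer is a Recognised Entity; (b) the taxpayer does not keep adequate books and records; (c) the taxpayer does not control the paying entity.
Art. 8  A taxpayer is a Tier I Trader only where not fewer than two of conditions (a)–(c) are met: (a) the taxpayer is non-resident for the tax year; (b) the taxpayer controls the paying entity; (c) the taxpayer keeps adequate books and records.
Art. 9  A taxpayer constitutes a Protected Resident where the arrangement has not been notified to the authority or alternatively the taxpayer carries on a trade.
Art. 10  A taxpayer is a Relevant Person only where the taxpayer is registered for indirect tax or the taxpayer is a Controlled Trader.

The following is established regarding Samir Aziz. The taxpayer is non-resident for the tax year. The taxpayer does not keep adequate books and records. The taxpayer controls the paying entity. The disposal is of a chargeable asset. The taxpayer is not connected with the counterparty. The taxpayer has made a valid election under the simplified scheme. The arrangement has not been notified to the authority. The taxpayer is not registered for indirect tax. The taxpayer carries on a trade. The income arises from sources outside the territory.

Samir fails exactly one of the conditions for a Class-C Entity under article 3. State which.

Relevant Person

article 4 — Recognised Entity: [the arrangement has been notified to the authority? no] AND [the disposal is of a chargeable asset? yes] AND [the income arises from sources within the territory? no] → not satisfied.
article 7 — Controlled Trader: Recognised Entity (article 4)? no; the taxpayer does not keep adequate books and records? yes; the taxpayer does not control the paying entity? no — 1 of 3 hold (need ≥2) → not satisfied.
article 10 — Relevant Person: [the taxpayer is registered for indirect tax? no] OR [Controlled Trader (article 7)? no] → not satisfied.
article 8 — Tier I Trader: the taxpayer is non-resident for the tax year? yes; the taxpayer controls the paying entity? yes; the taxpayer keeps adequate books and records? no — 2 of 3 hold (need ≥2) → satisfied.
article 6 — Class-B Resident: the taxpayer does not keep adequate books and records? yes; the disposal is of a chargeable asset? yes; Tier I Trader (article 8)? yes — 3 of 3 hold (need ≥2) → satisfied.
article 9 — Protected Resident: [the arrangement has not been notified to the authority? yes] OR [the taxpayer carries on a trade? yes] → satisfied.
article 2 — Authorised Trader: [not a Protected Resident (article 9)? no] OR [the taxpayer is registered for indirect tax? no] OR [the disposal is of a chargeable asset? yes] → satisfied.
article 1 — Restricted Entity: [Class-B Resident (article 6)? yes] OR [not an Authorised Trader (article 2)? no] OR [the taxpayer is connected with the counterparty? no] → satisfied.
article 3 — Class-C Entity: [Relevant Person (article 10)? no] AND [the taxpayer controls the paying entity? yes] AND [Restricted Entity (article 1)? yes] → not satisfied.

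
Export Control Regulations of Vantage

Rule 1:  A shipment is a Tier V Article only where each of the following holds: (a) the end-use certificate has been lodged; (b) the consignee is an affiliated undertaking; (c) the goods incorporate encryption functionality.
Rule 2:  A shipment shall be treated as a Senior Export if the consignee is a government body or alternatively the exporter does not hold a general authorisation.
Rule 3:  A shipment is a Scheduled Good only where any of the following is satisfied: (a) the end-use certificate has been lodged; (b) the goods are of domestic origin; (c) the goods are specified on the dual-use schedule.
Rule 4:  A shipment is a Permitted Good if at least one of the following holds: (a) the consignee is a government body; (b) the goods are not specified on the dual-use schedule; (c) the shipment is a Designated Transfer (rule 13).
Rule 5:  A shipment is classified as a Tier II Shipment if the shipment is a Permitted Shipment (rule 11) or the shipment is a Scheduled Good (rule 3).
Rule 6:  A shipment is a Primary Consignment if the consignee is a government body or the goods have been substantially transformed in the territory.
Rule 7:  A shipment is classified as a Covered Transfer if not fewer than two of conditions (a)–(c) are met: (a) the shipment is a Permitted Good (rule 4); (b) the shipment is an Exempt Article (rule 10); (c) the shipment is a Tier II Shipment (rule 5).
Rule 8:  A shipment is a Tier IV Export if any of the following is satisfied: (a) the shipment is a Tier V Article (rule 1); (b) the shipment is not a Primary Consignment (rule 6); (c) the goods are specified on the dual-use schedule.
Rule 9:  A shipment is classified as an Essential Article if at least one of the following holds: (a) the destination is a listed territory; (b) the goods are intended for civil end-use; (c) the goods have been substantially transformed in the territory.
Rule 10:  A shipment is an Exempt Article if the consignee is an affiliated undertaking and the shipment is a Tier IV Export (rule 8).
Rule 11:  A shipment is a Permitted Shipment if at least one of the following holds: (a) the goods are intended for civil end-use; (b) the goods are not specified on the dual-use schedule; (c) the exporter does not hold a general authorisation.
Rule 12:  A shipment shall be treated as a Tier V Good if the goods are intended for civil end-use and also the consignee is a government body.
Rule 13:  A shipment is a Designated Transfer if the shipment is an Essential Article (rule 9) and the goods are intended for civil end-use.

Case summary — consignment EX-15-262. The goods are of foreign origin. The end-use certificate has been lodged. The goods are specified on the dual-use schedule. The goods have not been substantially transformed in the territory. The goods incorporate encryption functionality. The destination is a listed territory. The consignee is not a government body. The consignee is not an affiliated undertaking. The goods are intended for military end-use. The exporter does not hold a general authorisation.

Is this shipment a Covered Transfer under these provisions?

No

rule 9 — Essential Article: [the destination is a listed territory? yes] OR [the goods are intended for civil end-use? no] OR [the goods have been substantially transformed in the territory? no] → satisfied.
rule 13 — Designated Transfer: [Essential Article (rule 9)? yes] AND [the goods are intended for civil end-use? no] → not satisfied.
rule 4 — Permitted Good: [the consignee is a government body? no] OR [the goods are not specified on the dual-use schedule? no] OR [Designated Transfer (rule 13)? no] → not satisfied.
rule 1 — Tier V Article: [the end-use certificate has been lodged? yes] AND [the consignee is an affiliated undertaking? no] AND [the goods incorporate encryption functionality? yes] → not satisfied.
rule 6 — Primary Consignment: [the consignee is a government body? no] OR [the goods have been substantially transformed in the territory? no] → not satisfied.
rule 8 — Tier IV Export: [Tier V Article (rule 1)? no] OR [not a Primary Consignment (rule 6)? yes] OR [the goods are specified on the dual-use schedule? yes] → satisfied.
rule 10 — Exempt Article: [the consignee is an affiliated undertaking? no] AND [Tier IV Export (rule 8)? yes] → not satisfied.
rule 11 — Permitted Shipment: [the goods are intended for civil end-use? no] OR [the goods are not specified on the dual-use schedule? no] OR [the exporter does not hold a general authorisation? yes] → satisfied.
rule 3 — Scheduled Good: [the end-use certificate has been lodged? yes] OR [the goods are of domestic origin? no] OR [the goods are specified on the dual-use schedule? yes] → satisfied.
rule 5 — Tier II Shipment: [Permitted Shipment (rule 11)? yes] OR [Scheduled Good (rule 3)? yes] → satisfied.
rule 7 — Covered Transfer: Permitted Good (rule 4)? no; Exempt Article (rule 10)? no; Tier II Shipment (rule 5)? yes — 1 of 3 hold (need ≥2) → not satisfied.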